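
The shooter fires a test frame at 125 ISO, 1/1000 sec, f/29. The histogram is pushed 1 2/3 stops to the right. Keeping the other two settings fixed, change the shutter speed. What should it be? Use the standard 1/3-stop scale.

1/3200s

Overexposed by 1 2/3 stops → need 1 2/3 stops darker.
Shutter speed: 1/1000 → 1/1250 → 1/1600 → 1/2000 → 1/2500 → 1/3200.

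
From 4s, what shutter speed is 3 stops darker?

1/2s

Shutter speed: 4 → 2 → 1 → 1/2 — 3 stops shorter (darker).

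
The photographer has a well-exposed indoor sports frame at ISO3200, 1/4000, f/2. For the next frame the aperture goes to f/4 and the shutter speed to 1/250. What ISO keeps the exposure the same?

Aperture: f/2 → f/2.8 → f/4 — 2 stops stopped down (darker).
Shutter speed: 1/4000 → 1/2000 → 1/1000 → 1/500 → 1/250 — 4 stops slower (brighter).
Net change so far: 2 stops brighter. Offset with the ISO: 3200 → 1600 → 800.

ISO 800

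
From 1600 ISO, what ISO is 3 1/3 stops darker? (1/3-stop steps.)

ISO: 1600 → 1250 → 1000 → 800 → 640 → 500 → 400 → 320 → 250 → 200 → 160 — 3 1/3 stops lower (darker).

ISO 160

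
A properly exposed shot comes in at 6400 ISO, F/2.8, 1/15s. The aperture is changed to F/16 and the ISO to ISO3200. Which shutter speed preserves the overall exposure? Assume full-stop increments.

Aperture: f/2.8 → f/4 → f/5.6 → f/8 → f/11 → f/16 — 5 stops narrower (darker).
ISO: 6400 → 3200 — 1 stop dropped (darker).
Net change so far: 6 stops darker. Offset with the shutter speed: 1/15 → 1/8 → 1/4 → 1/2 → 1 → 2 → 4.

4 s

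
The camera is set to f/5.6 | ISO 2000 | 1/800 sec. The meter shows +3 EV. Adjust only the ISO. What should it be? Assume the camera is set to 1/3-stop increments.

Overexposed by 3 stops → need 3 stops darker.
ISO: 2000 → 1600 → 1250 → 1000 → 800 → 640 → 500 → 400 → 320 → 250.

ISO 250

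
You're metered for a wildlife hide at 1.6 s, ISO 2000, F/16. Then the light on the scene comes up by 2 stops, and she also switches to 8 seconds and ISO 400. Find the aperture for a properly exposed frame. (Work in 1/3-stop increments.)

Scene light: 2 stops brighter.
Shutter speed: 1.6 → 2 → 2.5 → 3.2 → 4 → 5 → 6 → 8 — 2 1/3 stops slower (brighter).
ISO: 2000 → 1600 → 1250 → 1000 → 800 → 640 → 500 → 400 — 2 1/3 stops dropped (darker).
Net so far: 2 stops brighter. Aperture: f/16 → f/18 → f/20 → f/22 → f/25 → f/29 → f/32.

f/32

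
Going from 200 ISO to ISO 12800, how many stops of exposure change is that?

6 stops

200 → 400 → 800 → 1600 → 3200 → 6400 → 12800 — count the steps: 6 stops.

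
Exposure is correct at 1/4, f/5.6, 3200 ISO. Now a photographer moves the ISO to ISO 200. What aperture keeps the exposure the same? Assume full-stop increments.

ISO: 3200 → 1600 → 800 → 400 → 200 — 4 stops lower (darker).
Need 4 stops brighter from the aperture: f/5.6 → f/4 → f/2.8 → f/2 → f/1.4.

f/1.4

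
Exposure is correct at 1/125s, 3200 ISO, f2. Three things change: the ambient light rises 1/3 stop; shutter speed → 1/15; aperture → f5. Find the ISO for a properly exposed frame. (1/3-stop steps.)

Scene light: 1/3 stop brighter.
Shutter speed: 1/125 → 1/100 → 1/80 → 1/60 → 1/50 → 1/40 → 1/30 → 1/25 → 1/20 → 1/15 — 3 stops longer (brighter).
Aperture: f/2 → f/2.2 → f/2.5 → f/2.8 → f/3.2 → f/3.5 → f/4 → f/4.5 → f/5 — 2 2/3 stops stopped down (darker).
Net so far: 2/3 stop brighter. ISO: 3200 → 2500 → 2000.

ISO 2000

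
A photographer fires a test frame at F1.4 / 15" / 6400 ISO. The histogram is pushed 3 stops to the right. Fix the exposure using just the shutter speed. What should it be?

2 s

Overexposed by 3 stops → need 3 stops darker.
Shutter speed: 15 → 8 → 4 → 2.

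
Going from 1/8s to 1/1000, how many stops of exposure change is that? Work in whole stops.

7 stops

1/8 → 1/15 → 1/30 → 1/60 → 1/125 → 1/250 → 1/500 → 1/1000 — count the steps: 7 stops.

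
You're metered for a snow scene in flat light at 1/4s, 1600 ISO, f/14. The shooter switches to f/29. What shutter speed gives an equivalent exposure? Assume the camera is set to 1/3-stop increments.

Aperture: f/14 → f/16 → f/18 → f/20 → f/22 → f/25 → f/29 — 2 stops smaller aperture (darker).
Need 2 stops brighter from the shutter speed: 1/4 → 0.3 → 0.4 → 0.5 → 0.6 → 0.8 → 1.

1 s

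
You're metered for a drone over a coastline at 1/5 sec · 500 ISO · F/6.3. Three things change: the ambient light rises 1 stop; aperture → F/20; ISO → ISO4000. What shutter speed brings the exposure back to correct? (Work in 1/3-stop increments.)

Scene light: 1 stop brighter.
Aperture: f/6.3 → f/7.1 → f/8 → f/9 → f/10 → f/11 → f/13 → f/14 → f/16 → f/18 → f/20 — 3 1/3 stops stopped down (darker).
ISO: 500 → 640 → 800 → 1000 → 1250 → 1600 → 2000 → 2500 → 3200 → 4000 — 3 stops raised (brighter).
Net so far: 2/3 stop brighter. Shutter speed: 1/5 → 1/6 → 1/8.

1/8s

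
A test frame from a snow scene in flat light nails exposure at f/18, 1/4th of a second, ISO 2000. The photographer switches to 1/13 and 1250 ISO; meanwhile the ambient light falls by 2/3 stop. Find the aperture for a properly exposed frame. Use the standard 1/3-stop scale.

f/6.3

Scene light: 2/3 stop darker.
Shutter speed: 1/4 → 1/5 → 1/6 → 1/8 → 1/10 → 1/13 — 1 2/3 stops shorter (darker).
ISO: 2000 → 1600 → 1250 — 2/3 stop lower (darker).
Net so far: 3 stops darker. Aperture: f/18 → f/16 → f/14 → f/13 → f/11 → f/10 → f/9 → f/8 → f/7.1 → f/6.3.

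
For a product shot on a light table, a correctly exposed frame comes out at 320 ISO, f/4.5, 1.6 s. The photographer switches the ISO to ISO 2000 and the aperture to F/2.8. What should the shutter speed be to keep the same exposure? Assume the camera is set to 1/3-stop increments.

ISO: 320 → 400 → 500 → 640 → 800 → 1000 → 1250 → 1600 → 2000 — 2 2/3 stops higher (brighter).
Aperture: f/4.5 → f/4 → f/3.5 → f/3.2 → f/2.8 — 1 1/3 stops wider (brighter).
Net change so far: 4 stops brighter. Offset with the shutter speed: 1.6 → 1.3 → 1 → 0.8 → 0.6 → 0.5 → 0.4 → 0.3 → 1/4 → 1/5 → 1/6 → 1/8 → 1/10.

1/10s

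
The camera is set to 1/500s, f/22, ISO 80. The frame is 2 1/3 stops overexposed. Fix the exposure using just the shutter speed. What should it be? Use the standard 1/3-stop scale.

Overexposed by 2 1/3 stops → need 2 1/3 stops darker.
Shutter speed: 1/500 → 1/640 → 1/800 → 1/1000 → 1/1250 → 1/1600 → 1/2000 → 1/2500.

1/2500s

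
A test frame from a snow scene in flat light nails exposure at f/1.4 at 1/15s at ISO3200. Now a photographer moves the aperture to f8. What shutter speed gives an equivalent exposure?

2 s

Aperture: f/1.4 → f/2 → f/2.8 → f/4 → f/5.6 → f/8 — 5 stops smaller aperture (darker).
Need 5 stops brighter from the shutter speed: 1/15 → 1/8 → 1/4 → 1/2 → 1 → 2.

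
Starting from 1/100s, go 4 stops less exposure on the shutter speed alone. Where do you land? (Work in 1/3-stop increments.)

1/1600s

Shutter speed: 1/100 → 1/125 → 1/160 → 1/200 → 1/250 → 1/320 → 1/400 → 1/500 → 1/640 → 1/800 → 1/1000 → 1/1250 → 1/1600 — 4 stops shorter (darker).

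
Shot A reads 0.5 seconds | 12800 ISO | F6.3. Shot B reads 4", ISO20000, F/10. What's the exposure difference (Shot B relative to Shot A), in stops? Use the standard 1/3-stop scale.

Aperture: f/6.3 → f/7.1 → f/8 → f/9 → f/10 — 1 1/3 stops narrower (darker).
Shutter speed: 0.5 → 0.6 → 0.8 → 1 → 1.3 → 1.6 → 2 → 2.5 → 3.2 → 4 — 3 stops slower (brighter).
ISO: 12800 → 16000 → 20000 — 2/3 stop raised (brighter).
Net: −1 1/3 +3 +2/3 = +2 1/3 stops.

2 1/3 stops brighter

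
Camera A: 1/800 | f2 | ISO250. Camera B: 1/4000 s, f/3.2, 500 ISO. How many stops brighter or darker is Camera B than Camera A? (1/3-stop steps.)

Aperture: f/2 → f/2.2 → f/2.5 → f/2.8 → f/3.2 — 1 1/3 stops stopped down (darker).
Shutter speed: 1/800 → 1/1000 → 1/1250 → 1/1600 → 1/2000 → 1/2500 → 1/3200 → 1/4000 — 2 1/3 stops shorter (darker).
ISO: 250 → 320 → 400 → 500 — 1 stop raised (brighter).
Net: −1 1/3 −2 1/3 +1 = −2 2/3 stops.

2 2/3 stops darker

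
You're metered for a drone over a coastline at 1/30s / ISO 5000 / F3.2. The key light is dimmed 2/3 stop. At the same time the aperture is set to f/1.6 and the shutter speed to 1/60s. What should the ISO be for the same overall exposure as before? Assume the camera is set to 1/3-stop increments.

ISO 4000

Scene light: 2/3 stop darker.
Aperture: f/3.2 → f/2.8 → f/2.5 → f/2.2 → f/2 → f/1.8 → f/1.6 — 2 stops opened up (brighter).
Shutter speed: 1/30 → 1/40 → 1/50 → 1/60 — 1 stop faster (darker).
Net so far: 1/3 stop brighter. ISO: 5000 → 4000.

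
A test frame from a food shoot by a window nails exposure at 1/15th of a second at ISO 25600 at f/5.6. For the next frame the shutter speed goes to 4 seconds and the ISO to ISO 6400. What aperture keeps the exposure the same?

f/22

Shutter speed: 1/15 → 1/8 → 1/4 → 1/2 → 1 → 2 → 4 — 6 stops slower (brighter).
ISO: 25600 → 12800 → 6400 — 2 stops lower (darker).
Net change so far: 4 stops brighter. Offset with the aperture: f/5.6 → f/8 → f/11 → f/16 → f/22.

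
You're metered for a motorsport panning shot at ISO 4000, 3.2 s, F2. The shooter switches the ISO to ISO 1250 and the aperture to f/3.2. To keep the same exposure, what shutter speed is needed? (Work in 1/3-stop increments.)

25 s

ISO: 4000 → 3200 → 2500 → 2000 → 1600 → 1250 — 1 2/3 stops dropped (darker).
Aperture: f/2 → f/2.2 → f/2.5 → f/2.8 → f/3.2 — 1 1/3 stops narrower (darker).
Net change so far: 3 stops darker. Offset with the shutter speed: 3.2 → 4 → 5 → 6 → 8 → 10 → 13 → 15 → 20 → 25.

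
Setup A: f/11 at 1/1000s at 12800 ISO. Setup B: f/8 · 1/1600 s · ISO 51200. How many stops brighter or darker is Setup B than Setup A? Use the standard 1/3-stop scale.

Aperture: f/11 → f/10 → f/9 → f/8 — 1 stop larger aperture (brighter).
Shutter speed: 1/1000 → 1/1250 → 1/1600 — 2/3 stop faster (darker).
ISO: 12800 → 16000 → 20000 → 25600 → 32000 → 40000 → 51200 — 2 stops higher (brighter).
Net: +1 −2/3 +2 = +2 1/3 stops.

2 1/3 stops brighter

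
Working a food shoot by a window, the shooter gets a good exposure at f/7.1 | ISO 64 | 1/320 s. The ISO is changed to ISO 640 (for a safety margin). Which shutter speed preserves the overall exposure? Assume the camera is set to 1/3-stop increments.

1/3200s

ISO: 64 → 80 → 100 → 125 → 160 → 200 → 250 → 320 → 400 → 500 → 640 — 3 1/3 stops raised (brighter).
Need 3 1/3 stops darker from the shutter speed: 1/320 → 1/400 → 1/500 → 1/640 → 1/800 → 1/1000 → 1/1250 → 1/1600 → 1/2000 → 1/2500 → 1/3200.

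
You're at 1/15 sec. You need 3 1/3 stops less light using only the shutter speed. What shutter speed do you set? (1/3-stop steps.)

1/160s

Shutter speed: 1/15 → 1/20 → 1/25 → 1/30 → 1/40 → 1/50 → 1/60 → 1/80 → 1/100 → 1/125 → 1/160 — 3 1/3 stops shorter (darker).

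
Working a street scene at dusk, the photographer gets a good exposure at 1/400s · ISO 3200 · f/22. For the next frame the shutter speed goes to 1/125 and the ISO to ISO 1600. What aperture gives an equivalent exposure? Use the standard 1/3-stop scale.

Shutter speed: 1/400 → 1/320 → 1/250 → 1/200 → 1/160 → 1/125 — 1 2/3 stops longer (brighter).
ISO: 3200 → 2500 → 2000 → 1600 — 1 stop dropped (darker).
Net change so far: 2/3 stop brighter. Offset with the aperture: f/22 → f/25 → f/29.

f/29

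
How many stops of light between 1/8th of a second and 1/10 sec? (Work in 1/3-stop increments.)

1/3 stop

1/8 → 1/10 — count the steps: 1 third-stops = 1/3 stop.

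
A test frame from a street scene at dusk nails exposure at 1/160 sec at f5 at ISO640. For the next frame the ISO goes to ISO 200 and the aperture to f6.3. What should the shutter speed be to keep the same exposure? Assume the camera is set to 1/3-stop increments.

1/30s

ISO: 640 → 500 → 400 → 320 → 250 → 200 — 1 2/3 stops dropped (darker).
Aperture: f/5 → f/5.6 → f/6.3 — 2/3 stop narrower (darker).
Net change so far: 2 1/3 stops darker. Offset with the shutter speed: 1/160 → 1/125 → 1/100 → 1/80 → 1/60 → 1/50 → 1/40 → 1/30.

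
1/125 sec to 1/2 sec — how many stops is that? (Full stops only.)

6 stops

1/125 → 1/60 → 1/30 → 1/15 → 1/8 → 1/4 → 1/2 — count the steps: 6 stops.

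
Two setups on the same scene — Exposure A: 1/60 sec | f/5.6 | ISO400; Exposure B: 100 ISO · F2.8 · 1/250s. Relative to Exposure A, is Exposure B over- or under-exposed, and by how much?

2 stops darker

Aperture: f/5.6 → f/4 → f/2.8 — 2 stops opened up (brighter).
Shutter speed: 1/60 → 1/125 → 1/250 — 2 stops shorter (darker).
ISO: 400 → 200 → 100 — 2 stops lower (darker).
Net: +2 −2 −2 = −2 stops.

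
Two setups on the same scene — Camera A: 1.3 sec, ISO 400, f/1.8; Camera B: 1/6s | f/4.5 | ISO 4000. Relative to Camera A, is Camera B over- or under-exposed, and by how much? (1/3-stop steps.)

2 1/3 stops darker

Aperture: f/1.8 → f/2 → f/2.2 → f/2.5 → f/2.8 → f/3.2 → f/3.5 → f/4 → f/4.5 — 2 2/3 stops smaller aperture (darker).
Shutter speed: 1.3 → 1 → 0.8 → 0.6 → 0.5 → 0.4 → 0.3 → 1/4 → 1/5 → 1/6 — 3 stops shorter (darker).
ISO: 400 → 500 → 640 → 800 → 1000 → 1250 → 1600 → 2000 → 2500 → 3200 → 4000 — 3 1/3 stops raised (brighter).
Net: −2 2/3 −3 +3 1/3 = −2 1/3 stops.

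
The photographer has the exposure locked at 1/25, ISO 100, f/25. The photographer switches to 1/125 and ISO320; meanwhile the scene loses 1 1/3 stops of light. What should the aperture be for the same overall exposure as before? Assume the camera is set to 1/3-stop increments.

f/13

Scene light: 1 1/3 stops darker.
Shutter speed: 1/25 → 1/30 → 1/40 → 1/50 → 1/60 → 1/80 → 1/100 → 1/125 — 2 1/3 stops shorter (darker).
ISO: 100 → 125 → 160 → 200 → 250 → 320 — 1 2/3 stops higher (brighter).
Net so far: 2 stops darker. Aperture: f/25 → f/22 → f/20 → f/18 → f/16 → f/14 → f/13.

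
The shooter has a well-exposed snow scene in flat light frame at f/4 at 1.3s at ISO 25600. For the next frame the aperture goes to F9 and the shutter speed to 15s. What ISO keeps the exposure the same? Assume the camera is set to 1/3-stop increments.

Aperture: f/4 → f/4.5 → f/5 → f/5.6 → f/6.3 → f/7.1 → f/8 → f/9 — 2 1/3 stops stopped down (darker).
Shutter speed: 1.3 → 1.6 → 2 → 2.5 → 3.2 → 4 → 5 → 6 → 8 → 10 → 13 → 15 — 3 2/3 stops longer (brighter).
Net change so far: 1 1/3 stops brighter. Offset with the ISO: 25600 → 20000 → 16000 → 12800 → 10000.

ISO 10000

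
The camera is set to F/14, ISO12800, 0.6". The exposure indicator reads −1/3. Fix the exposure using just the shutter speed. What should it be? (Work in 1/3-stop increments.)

0.8 s

Underexposed by 1/3 stop → need 1/3 stop brighter.
Shutter speed: 0.6 → 0.8.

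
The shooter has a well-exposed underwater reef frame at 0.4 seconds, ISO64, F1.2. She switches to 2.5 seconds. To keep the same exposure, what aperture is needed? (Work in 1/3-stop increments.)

f/3.2

Shutter speed: 0.4 → 0.5 → 0.6 → 0.8 → 1 → 1.3 → 1.6 → 2 → 2.5 — 2 2/3 stops longer (brighter).
Need 2 2/3 stops darker from the aperture: f/1.2 → f/1.4 → f/1.6 → f/1.8 → f/2 → f/2.2 → f/2.5 → f/2.8 → f/3.2.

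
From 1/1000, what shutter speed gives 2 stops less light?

Shutter speed: 1/1000 → 1/2000 → 1/4000 — 2 stops shorter (darker).

1/4000s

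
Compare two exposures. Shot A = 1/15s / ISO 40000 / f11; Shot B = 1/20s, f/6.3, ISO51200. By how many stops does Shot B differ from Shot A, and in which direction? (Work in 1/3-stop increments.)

Aperture: f/11 → f/10 → f/9 → f/8 → f/7.1 → f/6.3 — 1 2/3 stops larger aperture (brighter).
Shutter speed: 1/15 → 1/20 — 1/3 stop faster (darker).
ISO: 40000 → 51200 — 1/3 stop higher (brighter).
Net: +1 2/3 −1/3 +1/3 = +1 2/3 stops.

1 2/3 stops brighter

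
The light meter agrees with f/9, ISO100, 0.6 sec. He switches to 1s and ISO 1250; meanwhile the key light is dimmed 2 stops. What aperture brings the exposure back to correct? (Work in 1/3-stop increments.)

f/20

Scene light: 2 stops darker.
Shutter speed: 0.6 → 0.8 → 1 — 2/3 stop slower (brighter).
ISO: 100 → 125 → 160 → 200 → 250 → 320 → 400 → 500 → 640 → 800 → 1000 → 1250 — 3 2/3 stops higher (brighter).
Net so far: 2 1/3 stops brighter. Aperture: f/9 → f/10 → f/11 → f/13 → f/14 → f/16 → f/18 → f/20.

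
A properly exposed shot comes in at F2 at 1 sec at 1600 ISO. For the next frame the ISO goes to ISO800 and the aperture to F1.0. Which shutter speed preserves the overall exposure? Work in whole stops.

1/2s

ISO: 1600 → 800 — 1 stop dropped (darker).
Aperture: f/2 → f/1.4 → f/1.0 — 2 stops opened up (brighter).
Net change so far: 1 stop brighter. Offset with the shutter speed: 1 → 1/2.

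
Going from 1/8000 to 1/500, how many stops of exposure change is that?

4 stops

1/8000 → 1/4000 → 1/2000 → 1/1000 → 1/500 — count the steps: 4 stops.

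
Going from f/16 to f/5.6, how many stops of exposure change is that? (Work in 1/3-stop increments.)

f/16 → f/14 → f/13 → f/11 → f/10 → f/9 → f/8 → f/7.1 → f/6.3 → f/5.6 — count the steps: 9 third-stops = 3 stops.

3 stops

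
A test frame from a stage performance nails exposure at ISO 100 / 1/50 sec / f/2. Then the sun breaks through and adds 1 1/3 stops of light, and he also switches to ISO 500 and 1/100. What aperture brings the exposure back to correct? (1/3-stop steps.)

f/5

Scene light: 1 1/3 stops brighter.
ISO: 100 → 125 → 160 → 200 → 250 → 320 → 400 → 500 — 2 1/3 stops raised (brighter).
Shutter speed: 1/50 → 1/60 → 1/80 → 1/100 — 1 stop faster (darker).
Net so far: 2 2/3 stops brighter. Aperture: f/2 → f/2.2 → f/2.5 → f/2.8 → f/3.2 → f/3.5 → f/4 → f/4.5 → f/5.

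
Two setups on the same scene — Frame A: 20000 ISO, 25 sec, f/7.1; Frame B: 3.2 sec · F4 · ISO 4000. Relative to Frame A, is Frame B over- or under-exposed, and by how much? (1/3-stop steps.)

Aperture: f/7.1 → f/6.3 → f/5.6 → f/5 → f/4.5 → f/4 — 1 2/3 stops larger aperture (brighter).
Shutter speed: 25 → 20 → 15 → 13 → 10 → 8 → 6 → 5 → 4 → 3.2 — 3 stops faster (darker).
ISO: 20000 → 16000 → 12800 → 10000 → 8000 → 6400 → 5000 → 4000 — 2 1/3 stops dropped (darker).
Net: +1 2/3 −3 −2 1/3 = −3 2/3 stops.

3 2/3 stops darker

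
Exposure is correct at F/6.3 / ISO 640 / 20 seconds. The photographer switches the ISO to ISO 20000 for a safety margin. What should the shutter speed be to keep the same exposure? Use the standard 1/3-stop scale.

0.6 s

ISO: 640 → 800 → 1000 → 1250 → 1600 → 2000 → 2500 → 3200 → 4000 → 5000 → 6400 → 8000 → 10000 → 12800 → 16000 → 20000 — 5 stops raised (brighter).
Need 5 stops darker from the shutter speed: 20 → 15 → 13 → 10 → 8 → 6 → 5 → 4 → 3.2 → 2.5 → 2 → 1.6 → 1.3 → 1 → 0.8 → 0.6.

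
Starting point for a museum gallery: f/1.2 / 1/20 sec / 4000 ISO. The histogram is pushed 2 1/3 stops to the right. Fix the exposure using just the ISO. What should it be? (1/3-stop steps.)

ISO 800

Overexposed by 2 1/3 stops → need 2 1/3 stops darker.
ISO: 4000 → 3200 → 2500 → 2000 → 1600 → 1250 → 1000 → 800.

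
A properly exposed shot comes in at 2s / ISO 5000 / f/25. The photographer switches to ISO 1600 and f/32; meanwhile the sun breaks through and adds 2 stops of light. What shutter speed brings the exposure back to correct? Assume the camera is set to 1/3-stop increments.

Scene light: 2 stops brighter.
ISO: 5000 → 4000 → 3200 → 2500 → 2000 → 1600 — 1 2/3 stops lower (darker).
Aperture: f/25 → f/29 → f/32 — 2/3 stop stopped down (darker).
Net so far: 1/3 stop darker. Shutter speed: 2 → 2.5.

2.5 s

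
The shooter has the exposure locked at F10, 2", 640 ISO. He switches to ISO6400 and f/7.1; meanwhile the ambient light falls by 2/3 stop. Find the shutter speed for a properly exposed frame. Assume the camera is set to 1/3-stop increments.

Scene light: 2/3 stop darker.
ISO: 640 → 800 → 1000 → 1250 → 1600 → 2000 → 2500 → 3200 → 4000 → 5000 → 6400 — 3 1/3 stops raised (brighter).
Aperture: f/10 → f/9 → f/8 → f/7.1 — 1 stop wider (brighter).
Net so far: 3 2/3 stops brighter. Shutter speed: 2 → 1.6 → 1.3 → 1 → 0.8 → 0.6 → 0.5 → 0.4 → 0.3 → 1/4 → 1/5 → 1/6.

1/6s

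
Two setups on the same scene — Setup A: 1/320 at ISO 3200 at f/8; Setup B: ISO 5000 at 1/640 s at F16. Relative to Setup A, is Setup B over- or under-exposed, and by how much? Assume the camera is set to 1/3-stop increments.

2 1/3 stops darker

Aperture: f/8 → f/9 → f/10 → f/11 → f/13 → f/14 → f/16 — 2 stops stopped down (darker).
Shutter speed: 1/320 → 1/400 → 1/500 → 1/640 — 1 stop shorter (darker).
ISO: 3200 → 4000 → 5000 — 2/3 stop raised (brighter).
Net: −2 −1 +2/3 = −2 1/3 stops.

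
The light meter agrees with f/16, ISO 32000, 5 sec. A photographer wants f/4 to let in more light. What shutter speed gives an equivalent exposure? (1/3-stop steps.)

0.3 s

Aperture: f/16 → f/14 → f/13 → f/11 → f/10 → f/9 → f/8 → f/7.1 → f/6.3 → f/5.6 → f/5 → f/4.5 → f/4 — 4 stops larger aperture (brighter).
Need 4 stops darker from the shutter speed: 5 → 4 → 3.2 → 2.5 → 2 → 1.6 → 1.3 → 1 → 0.8 → 0.6 → 0.5 → 0.4 → 0.3.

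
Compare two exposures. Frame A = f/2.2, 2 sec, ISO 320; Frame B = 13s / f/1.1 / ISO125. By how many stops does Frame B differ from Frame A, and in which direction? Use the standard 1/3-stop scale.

Aperture: f/2.2 → f/2 → f/1.8 → f/1.6 → f/1.4 → f/1.2 → f/1.1 — 2 stops opened up (brighter).
Shutter speed: 2 → 2.5 → 3.2 → 4 → 5 → 6 → 8 → 10 → 13 — 2 2/3 stops longer (brighter).
ISO: 320 → 250 → 200 → 160 → 125 — 1 1/3 stops dropped (darker).
Net: +2 +2 2/3 −1 1/3 = +3 1/3 stops.

3 1/3 stops brighter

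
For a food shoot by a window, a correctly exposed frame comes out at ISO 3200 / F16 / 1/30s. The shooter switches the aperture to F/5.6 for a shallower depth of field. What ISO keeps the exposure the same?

Aperture: f/16 → f/11 → f/8 → f/5.6 — 3 stops larger aperture (brighter).
Need 3 stops darker from the ISO: 3200 → 1600 → 800 → 400.

ISO 400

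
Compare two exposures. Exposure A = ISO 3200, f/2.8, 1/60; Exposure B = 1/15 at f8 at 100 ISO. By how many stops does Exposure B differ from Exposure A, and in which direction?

Aperture: f/2.8 → f/4 → f/5.6 → f/8 — 3 stops stopped down (darker).
Shutter speed: 1/60 → 1/30 → 1/15 — 2 stops longer (brighter).
ISO: 3200 → 1600 → 800 → 400 → 200 → 100 — 5 stops dropped (darker).
Net: −3 +2 −5 = −6 stops.

6 stops darker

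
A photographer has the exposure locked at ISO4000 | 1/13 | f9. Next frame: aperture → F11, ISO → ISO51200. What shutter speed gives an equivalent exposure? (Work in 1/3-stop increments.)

1/100s

Aperture: f/9 → f/10 → f/11 — 2/3 stop narrower (darker).
ISO: 4000 → 5000 → 6400 → 8000 → 10000 → 12800 → 16000 → 20000 → 25600 → 32000 → 40000 → 51200 — 3 2/3 stops higher (brighter).
Net change so far: 3 stops brighter. Offset with the shutter speed: 1/13 → 1/15 → 1/20 → 1/25 → 1/30 → 1/40 → 1/50 → 1/60 → 1/80 → 1/100.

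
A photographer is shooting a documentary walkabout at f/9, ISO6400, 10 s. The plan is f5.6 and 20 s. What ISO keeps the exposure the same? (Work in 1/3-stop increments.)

Aperture: f/9 → f/8 → f/7.1 → f/6.3 → f/5.6 — 1 1/3 stops opened up (brighter).
Shutter speed: 10 → 13 → 15 → 20 — 1 stop longer (brighter).
Net change so far: 2 1/3 stops brighter. Offset with the ISO: 6400 → 5000 → 4000 → 3200 → 2500 → 2000 → 1600 → 1250.

ISO 1250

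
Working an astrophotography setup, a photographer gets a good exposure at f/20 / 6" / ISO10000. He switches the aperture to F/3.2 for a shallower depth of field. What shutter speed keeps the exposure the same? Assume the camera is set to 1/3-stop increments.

Aperture: f/20 → f/18 → f/16 → f/14 → f/13 → f/11 → f/10 → f/9 → f/8 → f/7.1 → f/6.3 → f/5.6 → f/5 → f/4.5 → f/4 → f/3.5 → f/3.2 — 5 1/3 stops larger aperture (brighter).
Need 5 1/3 stops darker from the shutter speed: 6 → 5 → 4 → 3.2 → 2.5 → 2 → 1.6 → 1.3 → 1 → 0.8 → 0.6 → 0.5 → 0.4 → 0.3 → 1/4 → 1/5 → 1/6.

1/6s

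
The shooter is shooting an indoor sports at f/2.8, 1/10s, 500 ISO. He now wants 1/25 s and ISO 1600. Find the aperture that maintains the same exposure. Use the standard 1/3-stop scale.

Shutter speed: 1/10 → 1/13 → 1/15 → 1/20 → 1/25 — 1 1/3 stops faster (darker).
ISO: 500 → 640 → 800 → 1000 → 1250 → 1600 — 1 2/3 stops raised (brighter).
Net change so far: 1/3 stop brighter. Offset with the aperture: f/2.8 → f/3.2.

f/3.2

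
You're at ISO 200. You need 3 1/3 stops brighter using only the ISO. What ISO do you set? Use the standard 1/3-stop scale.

ISO 2000

ISO: 200 → 250 → 320 → 400 → 500 → 640 → 800 → 1000 → 1250 → 1600 → 2000 — 3 1/3 stops raised (brighter).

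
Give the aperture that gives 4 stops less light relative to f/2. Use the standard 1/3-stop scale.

Aperture: f/2 → f/2.2 → f/2.5 → f/2.8 → f/3.2 → f/3.5 → f/4 → f/4.5 → f/5 → f/5.6 → f/6.3 → f/7.1 → f/8 — 4 stops narrower (darker).

f/8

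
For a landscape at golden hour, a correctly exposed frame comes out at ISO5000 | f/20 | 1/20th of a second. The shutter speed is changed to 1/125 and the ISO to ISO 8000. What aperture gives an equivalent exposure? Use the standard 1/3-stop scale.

f/10

Shutter speed: 1/20 → 1/25 → 1/30 → 1/40 → 1/50 → 1/60 → 1/80 → 1/100 → 1/125 — 2 2/3 stops faster (darker).
ISO: 5000 → 6400 → 8000 — 2/3 stop higher (brighter).
Net change so far: 2 stops darker. Offset with the aperture: f/20 → f/18 → f/16 → f/14 → f/13 → f/11 → f/10.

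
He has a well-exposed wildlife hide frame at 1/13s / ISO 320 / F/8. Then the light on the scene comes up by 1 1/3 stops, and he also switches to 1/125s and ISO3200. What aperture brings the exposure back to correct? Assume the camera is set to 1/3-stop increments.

f/13

Scene light: 1 1/3 stops brighter.
Shutter speed: 1/13 → 1/15 → 1/20 → 1/25 → 1/30 → 1/40 → 1/50 → 1/60 → 1/80 → 1/100 → 1/125 — 3 1/3 stops shorter (darker).
ISO: 320 → 400 → 500 → 640 → 800 → 1000 → 1250 → 1600 → 2000 → 2500 → 3200 — 3 1/3 stops higher (brighter).
Net so far: 1 1/3 stops brighter. Aperture: f/8 → f/9 → f/10 → f/11 → f/13.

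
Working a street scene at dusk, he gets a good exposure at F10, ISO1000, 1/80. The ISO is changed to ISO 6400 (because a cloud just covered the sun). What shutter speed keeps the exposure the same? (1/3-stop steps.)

ISO: 1000 → 1250 → 1600 → 2000 → 2500 → 3200 → 4000 → 5000 → 6400 — 2 2/3 stops raised (brighter).
Need 2 2/3 stops darker from the shutter speed: 1/80 → 1/100 → 1/125 → 1/160 → 1/200 → 1/250 → 1/320 → 1/400 → 1/500.

1/500s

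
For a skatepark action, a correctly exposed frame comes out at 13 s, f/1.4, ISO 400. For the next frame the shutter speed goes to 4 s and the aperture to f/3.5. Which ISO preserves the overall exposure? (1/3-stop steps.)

Shutter speed: 13 → 10 → 8 → 6 → 5 → 4 — 1 2/3 stops faster (darker).
Aperture: f/1.4 → f/1.6 → f/1.8 → f/2 → f/2.2 → f/2.5 → f/2.8 → f/3.2 → f/3.5 — 2 2/3 stops stopped down (darker).
Net change so far: 4 1/3 stops darker. Offset with the ISO: 400 → 500 → 640 → 800 → 1000 → 1250 → 1600 → 2000 → 2500 → 3200 → 4000 → 5000 → 6400 → 8000.

ISO 8000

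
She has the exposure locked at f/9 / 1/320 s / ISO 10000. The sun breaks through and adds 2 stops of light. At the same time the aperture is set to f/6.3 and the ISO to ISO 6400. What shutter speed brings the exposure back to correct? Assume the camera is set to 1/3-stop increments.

Scene light: 2 stops brighter.
Aperture: f/9 → f/8 → f/7.1 → f/6.3 — 1 stop larger aperture (brighter).
ISO: 10000 → 8000 → 6400 — 2/3 stop dropped (darker).
Net so far: 2 1/3 stops brighter. Shutter speed: 1/320 → 1/400 → 1/500 → 1/640 → 1/800 → 1/1000 → 1/1250 → 1/1600.

1/1600s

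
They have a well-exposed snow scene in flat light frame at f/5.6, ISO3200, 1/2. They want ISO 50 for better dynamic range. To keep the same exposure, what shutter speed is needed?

30 s

ISO: 3200 → 1600 → 800 → 400 → 200 → 100 → 50 — 6 stops dropped (darker).
Need 6 stops brighter from the shutter speed: 1/2 → 1 → 2 → 4 → 8 → 15 → 30.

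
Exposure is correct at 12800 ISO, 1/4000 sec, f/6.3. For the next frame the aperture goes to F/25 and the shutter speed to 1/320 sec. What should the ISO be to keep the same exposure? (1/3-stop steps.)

ISO 16000

Aperture: f/6.3 → f/7.1 → f/8 → f/9 → f/10 → f/11 → f/13 → f/14 → f/16 → f/18 → f/20 → f/22 → f/25 — 4 stops narrower (darker).
Shutter speed: 1/4000 → 1/3200 → 1/2500 → 1/2000 → 1/1600 → 1/1250 → 1/1000 → 1/800 → 1/640 → 1/500 → 1/400 → 1/320 — 3 2/3 stops slower (brighter).
Net change so far: 1/3 stop darker. Offset with the ISO: 12800 → 16000.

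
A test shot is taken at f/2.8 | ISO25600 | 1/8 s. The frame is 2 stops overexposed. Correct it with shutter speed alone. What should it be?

1/30s

Overexposed by 2 stops → need 2 stops darker.
Shutter speed: 1/8 → 1/15 → 1/30.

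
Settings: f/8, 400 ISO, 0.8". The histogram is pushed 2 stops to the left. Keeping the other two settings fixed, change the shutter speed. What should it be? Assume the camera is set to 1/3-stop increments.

3.2 s

Underexposed by 2 stops → need 2 stops brighter.
Shutter speed: 0.8 → 1 → 1.3 → 1.6 → 2 → 2.5 → 3.2.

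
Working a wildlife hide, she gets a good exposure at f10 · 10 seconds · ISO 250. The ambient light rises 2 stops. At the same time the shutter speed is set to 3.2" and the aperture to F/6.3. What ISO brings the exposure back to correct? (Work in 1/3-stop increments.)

Scene light: 2 stops brighter.
Shutter speed: 10 → 8 → 6 → 5 → 4 → 3.2 — 1 2/3 stops shorter (darker).
Aperture: f/10 → f/9 → f/8 → f/7.1 → f/6.3 — 1 1/3 stops wider (brighter).
Net so far: 1 2/3 stops brighter. ISO: 250 → 200 → 160 → 125 → 100 → 80.

ISO 80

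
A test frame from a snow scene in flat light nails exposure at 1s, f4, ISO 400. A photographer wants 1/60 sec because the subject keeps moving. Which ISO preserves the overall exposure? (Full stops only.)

Shutter speed: 1 → 1/2 → 1/4 → 1/8 → 1/15 → 1/30 → 1/60 — 6 stops faster (darker).
Need 6 stops brighter from the ISO: 400 → 800 → 1600 → 3200 → 6400 → 12800 → 25600.

ISO 25600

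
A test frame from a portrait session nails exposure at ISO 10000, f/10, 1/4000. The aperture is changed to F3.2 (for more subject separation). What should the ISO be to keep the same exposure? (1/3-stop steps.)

Aperture: f/10 → f/9 → f/8 → f/7.1 → f/6.3 → f/5.6 → f/5 → f/4.5 → f/4 → f/3.5 → f/3.2 — 3 1/3 stops opened up (brighter).
Need 3 1/3 stops darker from the ISO: 10000 → 8000 → 6400 → 5000 → 4000 → 3200 → 2500 → 2000 → 1600 → 1250 → 1000.

ISO 1000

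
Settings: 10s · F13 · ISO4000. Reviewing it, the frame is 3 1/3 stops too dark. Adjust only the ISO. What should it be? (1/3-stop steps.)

Underexposed by 3 1/3 stops → need 3 1/3 stops brighter.
ISO: 4000 → 5000 → 6400 → 8000 → 10000 → 12800 → 16000 → 20000 → 25600 → 32000 → 40000.

ISO 40000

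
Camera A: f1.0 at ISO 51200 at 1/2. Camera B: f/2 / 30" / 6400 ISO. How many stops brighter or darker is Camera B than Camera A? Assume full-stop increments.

1 stop brighter

Aperture: f/1.0 → f/1.4 → f/2 — 2 stops narrower (darker).
Shutter speed: 1/2 → 1 → 2 → 4 → 8 → 15 → 30 — 6 stops longer (brighter).
ISO: 51200 → 25600 → 12800 → 6400 — 3 stops lower (darker).
Net: −2 +6 −3 = +1 stop.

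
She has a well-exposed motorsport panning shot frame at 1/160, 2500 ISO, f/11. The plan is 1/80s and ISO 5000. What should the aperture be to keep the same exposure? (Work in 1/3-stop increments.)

f/22

Shutter speed: 1/160 → 1/125 → 1/100 → 1/80 — 1 stop longer (brighter).
ISO: 2500 → 3200 → 4000 → 5000 — 1 stop raised (brighter).
Net change so far: 2 stops brighter. Offset with the aperture: f/11 → f/13 → f/14 → f/16 → f/18 → f/20 → f/22.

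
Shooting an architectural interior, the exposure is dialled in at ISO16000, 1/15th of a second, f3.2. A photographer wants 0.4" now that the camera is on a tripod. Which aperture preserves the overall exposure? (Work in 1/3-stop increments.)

Shutter speed: 1/15 → 1/13 → 1/10 → 1/8 → 1/6 → 1/5 → 1/4 → 0.3 → 0.4 — 2 2/3 stops slower (brighter).
Need 2 2/3 stops darker from the aperture: f/3.2 → f/3.5 → f/4 → f/4.5 → f/5 → f/5.6 → f/6.3 → f/7.1 → f/8.

f/8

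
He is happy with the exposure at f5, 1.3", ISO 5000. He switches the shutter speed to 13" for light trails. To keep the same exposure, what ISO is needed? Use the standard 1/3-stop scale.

Shutter speed: 1.3 → 1.6 → 2 → 2.5 → 3.2 → 4 → 5 → 6 → 8 → 10 → 13 — 3 1/3 stops slower (brighter).
Need 3 1/3 stops darker from the ISO: 5000 → 4000 → 3200 → 2500 → 2000 → 1600 → 1250 → 1000 → 800 → 640 → 500.

ISO 500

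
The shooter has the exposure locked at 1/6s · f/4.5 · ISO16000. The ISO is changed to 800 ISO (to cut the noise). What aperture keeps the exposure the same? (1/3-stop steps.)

f/1.0

ISO: 16000 → 12800 → 10000 → 8000 → 6400 → 5000 → 4000 → 3200 → 2500 → 2000 → 1600 → 1250 → 1000 → 800 — 4 1/3 stops lower (darker).
Need 4 1/3 stops brighter from the aperture: f/4.5 → f/4 → f/3.5 → f/3.2 → f/2.8 → f/2.5 → f/2.2 → f/2 → f/1.8 → f/1.6 → f/1.4 → f/1.2 → f/1.1 → f/1.0.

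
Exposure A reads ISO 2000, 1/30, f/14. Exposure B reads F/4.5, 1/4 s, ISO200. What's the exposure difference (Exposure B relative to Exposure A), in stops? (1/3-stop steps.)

3 stops brighter

Aperture: f/14 → f/13 → f/11 → f/10 → f/9 → f/8 → f/7.1 → f/6.3 → f/5.6 → f/5 → f/4.5 — 3 1/3 stops wider (brighter).
Shutter speed: 1/30 → 1/25 → 1/20 → 1/15 → 1/13 → 1/10 → 1/8 → 1/6 → 1/5 → 1/4 — 3 stops longer (brighter).
ISO: 2000 → 1600 → 1250 → 1000 → 800 → 640 → 500 → 400 → 320 → 250 → 200 — 3 1/3 stops dropped (darker).
Net: +3 1/3 +3 −3 1/3 = +3 stops.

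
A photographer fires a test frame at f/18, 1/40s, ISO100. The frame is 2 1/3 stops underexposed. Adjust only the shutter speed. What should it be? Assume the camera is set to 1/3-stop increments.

1/8s

Underexposed by 2 1/3 stops → need 2 1/3 stops brighter.
Shutter speed: 1/40 → 1/30 → 1/25 → 1/20 → 1/15 → 1/13 → 1/10 → 1/8.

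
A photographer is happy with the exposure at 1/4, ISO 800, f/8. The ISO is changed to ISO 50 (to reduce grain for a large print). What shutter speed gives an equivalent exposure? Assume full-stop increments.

4 s

ISO: 800 → 400 → 200 → 100 → 50 — 4 stops dropped (darker).
Need 4 stops brighter from the shutter speed: 1/4 → 1/2 → 1 → 2 → 4.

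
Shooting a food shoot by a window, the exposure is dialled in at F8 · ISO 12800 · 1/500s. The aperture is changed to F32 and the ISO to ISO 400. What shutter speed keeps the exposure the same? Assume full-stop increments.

1 s

Aperture: f/8 → f/11 → f/16 → f/22 → f/32 — 4 stops narrower (darker).
ISO: 12800 → 6400 → 3200 → 1600 → 800 → 400 — 5 stops dropped (darker).
Net change so far: 9 stops darker. Offset with the shutter speed: 1/500 → 1/250 → 1/125 → 1/60 → 1/30 → 1/15 → 1/8 → 1/4 → 1/2 → 1.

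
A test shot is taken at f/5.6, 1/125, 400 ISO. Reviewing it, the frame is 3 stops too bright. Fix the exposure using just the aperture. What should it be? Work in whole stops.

f/16

Overexposed by 3 stops → need 3 stops darker.
Aperture: f/5.6 → f/8 → f/11 → f/16.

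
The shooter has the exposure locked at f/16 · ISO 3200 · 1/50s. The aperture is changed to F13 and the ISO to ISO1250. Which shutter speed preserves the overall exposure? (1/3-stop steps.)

1/30s

Aperture: f/16 → f/14 → f/13 — 2/3 stop wider (brighter).
ISO: 3200 → 2500 → 2000 → 1600 → 1250 — 1 1/3 stops lower (darker).
Net change so far: 2/3 stop darker. Offset with the shutter speed: 1/50 → 1/40 → 1/30.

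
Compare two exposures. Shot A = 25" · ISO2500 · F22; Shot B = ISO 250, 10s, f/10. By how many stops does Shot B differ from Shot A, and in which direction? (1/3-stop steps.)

2 1/3 stops darker

Aperture: f/22 → f/20 → f/18 → f/16 → f/14 → f/13 → f/11 → f/10 — 2 1/3 stops larger aperture (brighter).
Shutter speed: 25 → 20 → 15 → 13 → 10 — 1 1/3 stops faster (darker).
ISO: 2500 → 2000 → 1600 → 1250 → 1000 → 800 → 640 → 500 → 400 → 320 → 250 — 3 1/3 stops dropped (darker).
Net: +2 1/3 −1 1/3 −3 1/3 = −2 1/3 stops.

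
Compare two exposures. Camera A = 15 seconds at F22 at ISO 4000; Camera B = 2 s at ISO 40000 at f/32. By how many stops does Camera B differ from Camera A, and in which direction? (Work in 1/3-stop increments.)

2/3 stop darker

Aperture: f/22 → f/25 → f/29 → f/32 — 1 stop smaller aperture (darker).
Shutter speed: 15 → 13 → 10 → 8 → 6 → 5 → 4 → 3.2 → 2.5 → 2 — 3 stops faster (darker).
ISO: 4000 → 5000 → 6400 → 8000 → 10000 → 12800 → 16000 → 20000 → 25600 → 32000 → 40000 — 3 1/3 stops raised (brighter).
Net: −1 −3 +3 1/3 = −2/3 stops.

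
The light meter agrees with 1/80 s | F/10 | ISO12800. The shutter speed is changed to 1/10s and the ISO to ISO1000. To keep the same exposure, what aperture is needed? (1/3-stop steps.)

Shutter speed: 1/80 → 1/60 → 1/50 → 1/40 → 1/30 → 1/25 → 1/20 → 1/15 → 1/13 → 1/10 — 3 stops slower (brighter).
ISO: 12800 → 10000 → 8000 → 6400 → 5000 → 4000 → 3200 → 2500 → 2000 → 1600 → 1250 → 1000 — 3 2/3 stops dropped (darker).
Net change so far: 2/3 stop darker. Offset with the aperture: f/10 → f/9 → f/8.

f/8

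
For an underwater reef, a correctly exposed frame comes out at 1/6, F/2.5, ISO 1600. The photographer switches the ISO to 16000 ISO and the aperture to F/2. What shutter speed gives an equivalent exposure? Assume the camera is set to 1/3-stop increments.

1/100s

ISO: 1600 → 2000 → 2500 → 3200 → 4000 → 5000 → 6400 → 8000 → 10000 → 12800 → 16000 — 3 1/3 stops raised (brighter).
Aperture: f/2.5 → f/2.2 → f/2 — 2/3 stop opened up (brighter).
Net change so far: 4 stops brighter. Offset with the shutter speed: 1/6 → 1/8 → 1/10 → 1/13 → 1/15 → 1/20 → 1/25 → 1/30 → 1/40 → 1/50 → 1/60 → 1/80 → 1/100.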